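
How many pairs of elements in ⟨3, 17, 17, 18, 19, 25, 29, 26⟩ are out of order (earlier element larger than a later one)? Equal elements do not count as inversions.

There is 1 inversion.

Count, for each position, how many later elements it exceeds:
3: 0
17: 0
17: 0
18: 0
19: 0
25: 0
29: 1
26: 0
Sum: 0 + 0 + 0 + 0 + 0 + 0 + 1 + 0 = 1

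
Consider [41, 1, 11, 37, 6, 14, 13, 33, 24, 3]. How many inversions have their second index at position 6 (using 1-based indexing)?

The element at index 6 is 14.
Elements before it: 41, 1, 11, 37, 6
Those larger than 14: 41, 37

2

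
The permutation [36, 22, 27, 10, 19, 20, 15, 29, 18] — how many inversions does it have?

Count, for each position, how many later elements it exceeds:
36 → 22, 27, 10, 19, 20, 15, 29, 18 → 8
22 → 10, 19, 20, 15, 18 → 5
27 → 10, 19, 20, 15, 18 → 5
10 → none → 0
19 → 15, 18 → 2
20 → 15, 18 → 2
15 → none → 0
29 → 18 → 1
18 → none → 0
Sum: 8 + 5 + 5 + 0 + 2 + 2 + 0 + 1 + 0 = 23

Inversions: 23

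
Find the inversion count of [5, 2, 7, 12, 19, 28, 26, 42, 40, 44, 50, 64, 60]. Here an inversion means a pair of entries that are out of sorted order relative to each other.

Sweep left to right; for each value list the smaller values that follow it:
5 → 2 → 1
2 → none → 0
7 → none → 0
12 → none → 0
19 → none → 0
28 → 26 → 1
26 → none → 0
42 → 40 → 1
40 → none → 0
44 → none → 0
50 → none → 0
64 → 60 → 1
60 → none → 0
Sum: 1 + 0 + 0 + 0 + 0 + 1 + 0 + 1 + 0 + 0 + 0 + 1 + 0 = 4

4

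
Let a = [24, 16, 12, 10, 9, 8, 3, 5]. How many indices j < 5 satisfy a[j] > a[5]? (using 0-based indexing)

The element at index 5 is 8.
Elements before it: 24, 16, 12, 10, 9
Those larger than 8: 24, 16, 12, 10, 9

5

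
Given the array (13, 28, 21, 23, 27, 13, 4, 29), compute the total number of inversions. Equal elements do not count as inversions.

Count, for each position, how many later elements it exceeds:
13: 1
28: 5
21: 2
23: 2
27: 2
13: 1
4: 0
29: 0
Sum: 1 + 5 + 2 + 2 + 2 + 1 + 0 + 0 = 13

13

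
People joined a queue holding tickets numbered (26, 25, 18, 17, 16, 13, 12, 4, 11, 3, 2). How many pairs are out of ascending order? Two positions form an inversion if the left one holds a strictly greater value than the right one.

54 inversions

For each element, count later entries that are smaller:
26 → 25, 18, 17, 16, 13, 12, 4, 11, 3, 2 → 10
25 → 18, 17, 16, 13, 12, 4, 11, 3, 2 → 9
18 → 17, 16, 13, 12, 4, 11, 3, 2 → 8
17 → 16, 13, 12, 4, 11, 3, 2 → 7
16 → 13, 12, 4, 11, 3, 2 → 6
13 → 12, 4, 11, 3, 2 → 5
12 → 4, 11, 3, 2 → 4
4 → 3, 2 → 2
11 → 3, 2 → 2
3 → 2 → 1
2 → none → 0
Sum: 10 + 9 + 8 + 7 + 6 + 5 + 4 + 2 + 2 + 1 + 0 = 54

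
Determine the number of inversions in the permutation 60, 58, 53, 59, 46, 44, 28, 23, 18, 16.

Element-by-element contributions:
60 → 58, 53, 59, 46, 44, 28, 23, 18, 16 → 9
58 → 53, 46, 44, 28, 23, 18, 16 → 7
53 → 46, 44, 28, 23, 18, 16 → 6
59 → 46, 44, 28, 23, 18, 16 → 6
46 → 44, 28, 23, 18, 16 → 5
44 → 28, 23, 18, 16 → 4
28 → 23, 18, 16 → 3
23 → 18, 16 → 2
18 → 16 → 1
16 → none → 0
Sum: 9 + 7 + 6 + 6 + 5 + 4 + 3 + 2 + 1 + 0 = 43

43 inversions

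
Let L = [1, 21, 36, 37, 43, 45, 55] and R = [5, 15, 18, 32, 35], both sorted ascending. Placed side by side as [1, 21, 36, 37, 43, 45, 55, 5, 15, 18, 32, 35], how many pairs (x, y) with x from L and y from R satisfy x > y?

Count, for every r in R, how many entries of L exceed r:
r = 5: 21, 36, 37, 43, 45, 55 → 6
r = 15: 21, 36, 37, 43, 45, 55 → 6
r = 18: 21, 36, 37, 43, 45, 55 → 6
r = 32: 36, 37, 43, 45, 55 → 5
r = 35: 36, 37, 43, 45, 55 → 5
Cross-inversions: 6 + 6 + 6 + 5 + 5 = 28

There are 28 cross-inversions.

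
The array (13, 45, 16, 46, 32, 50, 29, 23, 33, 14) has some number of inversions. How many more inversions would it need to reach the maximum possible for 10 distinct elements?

22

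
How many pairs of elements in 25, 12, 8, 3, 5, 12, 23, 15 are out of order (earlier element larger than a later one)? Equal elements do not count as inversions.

13 out-of-order pairs

Element-by-element contributions:
25: 7
12: 3
8: 2
3: 0
5: 0
12: 0
23: 1
15: 0
Sum: 7 + 3 + 2 + 0 + 0 + 0 + 1 + 0 = 13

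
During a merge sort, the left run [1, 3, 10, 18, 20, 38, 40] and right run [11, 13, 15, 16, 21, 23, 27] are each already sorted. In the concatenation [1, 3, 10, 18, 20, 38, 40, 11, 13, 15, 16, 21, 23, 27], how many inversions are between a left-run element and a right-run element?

Count, for every r in R, how many entries of L exceed r:
r = 11: 18, 20, 38, 40 → 4
r = 13: 18, 20, 38, 40 → 4
r = 15: 18, 20, 38, 40 → 4
r = 16: 18, 20, 38, 40 → 4
r = 21: 38, 40 → 2
r = 23: 38, 40 → 2
r = 27: 38, 40 → 2
Cross-inversions: 4 + 4 + 4 + 4 + 2 + 2 + 2 = 22

There are 22 cross-inversions.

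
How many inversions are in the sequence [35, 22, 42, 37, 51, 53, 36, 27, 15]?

Count, for each position, how many later elements it exceeds:
35 → 22, 27, 15 → 3
22 → 15 → 1
42 → 37, 36, 27, 15 → 4
37 → 36, 27, 15 → 3
51 → 36, 27, 15 → 3
53 → 36, 27, 15 → 3
36 → 27, 15 → 2
27 → 15 → 1
15 → none → 0
Sum: 3 + 1 + 4 + 3 + 3 + 3 + 2 + 1 + 0 = 20

20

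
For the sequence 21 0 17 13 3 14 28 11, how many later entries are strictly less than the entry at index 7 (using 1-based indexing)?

1 such element

The element at index 7 is 28.
Elements after it: 11
Those smaller than 28: 11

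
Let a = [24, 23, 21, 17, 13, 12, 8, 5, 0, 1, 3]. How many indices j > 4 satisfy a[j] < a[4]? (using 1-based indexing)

The element at index 4 is 17.
Elements after it: 13, 12, 8, 5, 0, 1, 3
Those smaller than 17: 13, 12, 8, 5, 0, 1, 3

7 such elements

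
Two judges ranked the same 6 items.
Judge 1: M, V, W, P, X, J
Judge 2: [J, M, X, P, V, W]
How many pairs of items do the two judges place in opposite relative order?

10

Assign each item its position (1..6) in the first ordering, then rewrite the second ordering as that position sequence:
positions: M→1, V→2, W→3, P→4, X→5, J→6
second ordering as positions: [6, 1, 5, 4, 2, 3]
Discordant pairs = inversions in this position sequence.
6: 1, 5, 4, 2, 3 → 5
1: 0
5: 4, 2, 3 → 3
4: 2, 3 → 2
2: 0
3: 0
Total: 5 + 0 + 3 + 2 + 0 + 0 = 10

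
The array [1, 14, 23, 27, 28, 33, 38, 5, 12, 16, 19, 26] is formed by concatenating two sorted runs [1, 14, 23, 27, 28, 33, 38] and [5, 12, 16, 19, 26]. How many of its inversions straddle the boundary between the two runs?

26

Count, for every r in R, how many entries of L exceed r:
r = 5: 14, 23, 27, 28, 33, 38 → 6
r = 12: 14, 23, 27, 28, 33, 38 → 6
r = 16: 23, 27, 28, 33, 38 → 5
r = 19: 23, 27, 28, 33, 38 → 5
r = 26: 27, 28, 33, 38 → 4
Cross-inversions: 6 + 6 + 5 + 5 + 4 = 26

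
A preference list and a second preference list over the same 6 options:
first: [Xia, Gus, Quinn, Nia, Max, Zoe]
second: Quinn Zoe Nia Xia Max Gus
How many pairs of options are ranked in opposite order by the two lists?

Assign each item its position (1..6) in the first ordering, then rewrite the second ordering as that position sequence:
positions: Xia→1, Gus→2, Quinn→3, Nia→4, Max→5, Zoe→6
second ordering as positions: [3, 6, 4, 1, 5, 2]
Discordant pairs = inversions in this position sequence.
3: 1, 2 → 2
6: 4, 1, 5, 2 → 4
4: 1, 2 → 2
1: 0
5: 2 → 1
2: 0
Total: 2 + 4 + 2 + 0 + 1 + 0 = 9

9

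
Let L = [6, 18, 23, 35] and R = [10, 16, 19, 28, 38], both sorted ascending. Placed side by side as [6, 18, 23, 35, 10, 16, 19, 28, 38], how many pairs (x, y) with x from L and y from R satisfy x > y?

Take each right-half value and tally the left-half values above it:
r = 10: 18, 23, 35 → 3
r = 16: 18, 23, 35 → 3
r = 19: 23, 35 → 2
r = 28: 35 → 1
r = 38: none → 0
Cross-inversions: 3 + 3 + 2 + 1 + 0 = 9

9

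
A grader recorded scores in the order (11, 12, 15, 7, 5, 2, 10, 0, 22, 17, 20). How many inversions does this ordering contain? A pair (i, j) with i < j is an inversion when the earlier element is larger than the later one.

Count, for each position, how many later elements it exceeds:
11: 5
12: 5
15: 5
7: 3
5: 2
2: 1
10: 1
0: 0
22: 2
17: 0
20: 0
Sum: 5 + 5 + 5 + 3 + 2 + 1 + 1 + 0 + 2 + 0 + 0 = 24

24 out-of-order pairs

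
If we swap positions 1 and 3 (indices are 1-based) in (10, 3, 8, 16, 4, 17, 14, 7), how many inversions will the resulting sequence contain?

11 inversions

Positions 1 and 3 hold 10 and 8; after swapping, the array is [8, 3, 10, 16, 4, 17, 14, 7].
Count, for each position, how many later elements it exceeds:
8 → 3, 4, 7 → 3
3 → none → 0
10 → 4, 7 → 2
16 → 4, 14, 7 → 3
4 → none → 0
17 → 14, 7 → 2
14 → 7 → 1
7 → none → 0
Sum: 3 + 0 + 2 + 3 + 0 + 2 + 1 + 0 = 11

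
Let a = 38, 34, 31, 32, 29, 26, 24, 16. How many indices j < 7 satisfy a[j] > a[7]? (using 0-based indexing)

The element at index 7 is 16.
Elements before it: 38, 34, 31, 32, 29, 26, 24
Those larger than 16: 38, 34, 31, 32, 29, 26, 24

7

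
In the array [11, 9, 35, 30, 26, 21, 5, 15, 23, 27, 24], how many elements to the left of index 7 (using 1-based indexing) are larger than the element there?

6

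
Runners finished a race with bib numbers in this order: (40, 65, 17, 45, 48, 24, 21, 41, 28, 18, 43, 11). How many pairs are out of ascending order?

43

Element-by-element contributions:
40 → 17, 24, 21, 28, 18, 11 → 6
65 → 17, 45, 48, 24, 21, 41, 28, 18, 43, 11 → 10
17 → 11 → 1
45 → 24, 21, 41, 28, 18, 43, 11 → 7
48 → 24, 21, 41, 28, 18, 43, 11 → 7
24 → 21, 18, 11 → 3
21 → 18, 11 → 2
41 → 28, 18, 11 → 3
28 → 18, 11 → 2
18 → 11 → 1
43 → 11 → 1
11 → none → 0
Sum: 6 + 10 + 1 + 7 + 7 + 3 + 2 + 3 + 2 + 1 + 1 + 0 = 43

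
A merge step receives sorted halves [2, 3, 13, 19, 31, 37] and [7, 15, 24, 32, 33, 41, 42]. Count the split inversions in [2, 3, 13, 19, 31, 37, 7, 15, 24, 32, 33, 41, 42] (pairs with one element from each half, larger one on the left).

11 cross-inversions

For each element r of the right run, count left-run elements greater than r:
r = 7: 13, 19, 31, 37 → 4
r = 15: 19, 31, 37 → 3
r = 24: 31, 37 → 2
r = 32: 37 → 1
r = 33: 37 → 1
r = 41: none → 0
r = 42: none → 0
Cross-inversions: 4 + 3 + 2 + 1 + 1 + 0 + 0 = 11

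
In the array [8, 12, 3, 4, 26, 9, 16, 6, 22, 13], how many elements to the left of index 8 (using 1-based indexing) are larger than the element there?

The element at index 8 is 6.
Elements before it: 8, 12, 3, 4, 26, 9, 16
Those larger than 6: 8, 12, 26, 9, 16

5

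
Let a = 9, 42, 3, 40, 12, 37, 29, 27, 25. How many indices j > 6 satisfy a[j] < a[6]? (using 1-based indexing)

The element at index 6 is 37.
Elements after it: 29, 27, 25
Those smaller than 37: 29, 27, 25

3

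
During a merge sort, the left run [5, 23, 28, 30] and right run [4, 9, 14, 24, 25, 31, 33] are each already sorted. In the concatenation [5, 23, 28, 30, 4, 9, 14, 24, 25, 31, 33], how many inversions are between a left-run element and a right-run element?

14

For each element r of the right run, count left-run elements greater than r:
r = 4: 5, 23, 28, 30 → 4
r = 9: 23, 28, 30 → 3
r = 14: 23, 28, 30 → 3
r = 24: 28, 30 → 2
r = 25: 28, 30 → 2
r = 31: none → 0
r = 33: none → 0
Cross-inversions: 4 + 3 + 3 + 2 + 2 + 0 + 0 = 14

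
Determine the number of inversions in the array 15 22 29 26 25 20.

Listing every pair i<j with a[i]>a[j] (using 0-based positions):
(1,5): 22 > 20
(2,3): 29 > 26
(2,4): 29 > 25
(2,5): 29 > 20
(3,4): 26 > 25
(3,5): 26 > 20
(4,5): 25 > 20
That's 7 pairs.

7 out-of-order pairs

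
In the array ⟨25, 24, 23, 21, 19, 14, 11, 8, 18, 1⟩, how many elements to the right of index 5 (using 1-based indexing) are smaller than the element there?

5 such elements

The element at index 5 is 19.
Elements after it: 14, 11, 8, 18, 1
Those smaller than 19: 14, 11, 8, 18, 1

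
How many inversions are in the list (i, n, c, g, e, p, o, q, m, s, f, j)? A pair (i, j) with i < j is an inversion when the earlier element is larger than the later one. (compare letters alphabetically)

Element-by-element contributions:
i: 4
n: 6
c: 0
g: 2
e: 0
p: 4
o: 3
q: 3
m: 2
s: 2
f: 0
j: 0
Sum: 4 + 6 + 0 + 2 + 0 + 4 + 3 + 3 + 2 + 2 + 0 + 0 = 26

There are 26 inversions.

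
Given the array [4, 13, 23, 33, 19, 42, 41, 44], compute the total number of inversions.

There are 3 inversions.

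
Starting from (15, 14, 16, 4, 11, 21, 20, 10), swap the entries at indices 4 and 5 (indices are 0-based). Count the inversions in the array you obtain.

15

Positions 4 and 5 hold 11 and 21; after swapping, the array is [15, 14, 16, 4, 21, 11, 20, 10].
Count, for each position, how many later elements it exceeds:
15 → 14, 4, 11, 10 → 4
14 → 4, 11, 10 → 3
16 → 4, 11, 10 → 3
4 → none → 0
21 → 11, 20, 10 → 3
11 → 10 → 1
20 → 10 → 1
10 → none → 0
Sum: 4 + 3 + 3 + 0 + 3 + 1 + 1 + 0 = 15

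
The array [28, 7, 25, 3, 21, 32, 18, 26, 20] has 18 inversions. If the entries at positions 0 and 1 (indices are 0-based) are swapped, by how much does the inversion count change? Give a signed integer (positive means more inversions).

Positions 0 and 1 hold 28 and 7; after swapping, the array is [7, 28, 25, 3, 21, 32, 18, 26, 20].
For each element, count later entries that are smaller:
7: 1
28: 6
25: 4
3: 0
21: 2
32: 3
18: 0
26: 1
20: 0
Sum: 1 + 6 + 4 + 0 + 2 + 3 + 0 + 1 + 0 = 17
Change: 17 − 18 = -1

-1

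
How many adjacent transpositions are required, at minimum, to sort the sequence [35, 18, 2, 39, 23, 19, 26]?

Each adjacent swap fixes exactly one inversion, so the minimum swap count equals the number of inversions.
Count inversions — for each element, later elements that are smaller:
35: 18, 2, 23, 19, 26 → 5
18: 2 → 1
2: none → 0
39: 23, 19, 26 → 3
23: 19 → 1
19: none → 0
26: none → 0
Total inversions: 5 + 1 + 0 + 3 + 1 + 0 + 0 = 10

10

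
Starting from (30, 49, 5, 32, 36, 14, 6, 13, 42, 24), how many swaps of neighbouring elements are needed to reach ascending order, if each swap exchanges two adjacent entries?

24

Minimum adjacent swaps = number of inversions (each swap of adjacent out-of-order elements removes one inversion and no swap can remove more).
Count inversions — for each element, later elements that are smaller:
30: 5, 14, 6, 13, 24 → 5
49: 5, 32, 36, 14, 6, 13, 42, 24 → 8
5: none → 0
32: 14, 6, 13, 24 → 4
36: 14, 6, 13, 24 → 4
14: 6, 13 → 2
6: none → 0
13: none → 0
42: 24 → 1
24: none → 0
Total inversions: 5 + 8 + 0 + 4 + 4 + 2 + 0 + 0 + 1 + 0 = 24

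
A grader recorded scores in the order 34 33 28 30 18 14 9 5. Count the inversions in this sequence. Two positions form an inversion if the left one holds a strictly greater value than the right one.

Element-by-element contributions:
34 → 33, 28, 30, 18, 14, 9, 5 → 7
33 → 28, 30, 18, 14, 9, 5 → 6
28 → 18, 14, 9, 5 → 4
30 → 18, 14, 9, 5 → 4
18 → 14, 9, 5 → 3
14 → 9, 5 → 2
9 → 5 → 1
5 → none → 0
Sum: 7 + 6 + 4 + 4 + 3 + 2 + 1 + 0 = 27

There are 27 out-of-order pairs.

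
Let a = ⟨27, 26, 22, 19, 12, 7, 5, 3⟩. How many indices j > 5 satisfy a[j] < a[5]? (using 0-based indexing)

The element at index 5 is 7.
Elements after it: 5, 3
Those smaller than 7: 5, 3

2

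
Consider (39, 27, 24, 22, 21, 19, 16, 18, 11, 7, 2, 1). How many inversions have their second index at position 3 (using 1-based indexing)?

2

The element at index 3 is 24.
Elements before it: 39, 27
Those larger than 24: 39, 27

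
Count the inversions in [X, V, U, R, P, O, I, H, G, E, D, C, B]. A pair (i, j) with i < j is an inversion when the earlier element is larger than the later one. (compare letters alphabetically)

For each element, count later entries that are smaller:
X: 12
V: 11
U: 10
R: 9
P: 8
O: 7
I: 6
H: 5
G: 4
E: 3
D: 2
C: 1
B: 0
Sum: 12 + 11 + 10 + 9 + 8 + 7 + 6 + 5 + 4 + 3 + 2 + 1 + 0 = 78

78 inversions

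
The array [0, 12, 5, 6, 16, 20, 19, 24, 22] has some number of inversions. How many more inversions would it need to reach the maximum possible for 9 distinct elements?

Maximum inversions for 9 distinct elements is C(9, 2) = 9·8/2 = 36.
Current inversions — for each element, count later smaller elements:
0: 0
12: 2
5: 0
6: 0
16: 0
20: 1
19: 0
24: 1
22: 0
Current total: 0 + 2 + 0 + 0 + 0 + 1 + 0 + 1 + 0 = 4
Shortfall: 36 − 4 = 32

32 inversions short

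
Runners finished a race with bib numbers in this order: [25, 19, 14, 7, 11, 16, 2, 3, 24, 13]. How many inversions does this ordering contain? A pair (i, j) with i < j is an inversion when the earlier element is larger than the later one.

There are 29 inversions.

Count, for each position, how many later elements it exceeds:
25: 9
19: 7
14: 5
7: 2
11: 2
16: 3
2: 0
3: 0
24: 1
13: 0
Sum: 9 + 7 + 5 + 2 + 2 + 3 + 0 + 0 + 1 + 0 = 29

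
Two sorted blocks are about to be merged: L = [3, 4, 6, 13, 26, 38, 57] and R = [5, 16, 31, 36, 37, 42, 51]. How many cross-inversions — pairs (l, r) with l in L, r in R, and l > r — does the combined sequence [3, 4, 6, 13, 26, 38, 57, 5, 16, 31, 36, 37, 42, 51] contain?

16 cross-inversions

Take each right-half value and tally the left-half values above it:
r = 5: 6, 13, 26, 38, 57 → 5
r = 16: 26, 38, 57 → 3
r = 31: 38, 57 → 2
r = 36: 38, 57 → 2
r = 37: 38, 57 → 2
r = 42: 57 → 1
r = 51: 57 → 1
Cross-inversions: 5 + 3 + 2 + 2 + 2 + 1 + 1 = 16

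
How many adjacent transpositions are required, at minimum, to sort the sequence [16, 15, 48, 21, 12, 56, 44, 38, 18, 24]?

There are 20 adjacent swaps.

Each adjacent swap fixes exactly one inversion, so the minimum swap count equals the number of inversions.
Count inversions — for each element, later elements that are smaller:
16: 15, 12 → 2
15: 12 → 1
48: 21, 12, 44, 38, 18, 24 → 6
21: 12, 18 → 2
12: none → 0
56: 44, 38, 18, 24 → 4
44: 38, 18, 24 → 3
38: 18, 24 → 2
18: none → 0
24: none → 0
Total inversions: 2 + 1 + 6 + 2 + 0 + 4 + 3 + 2 + 0 + 0 = 20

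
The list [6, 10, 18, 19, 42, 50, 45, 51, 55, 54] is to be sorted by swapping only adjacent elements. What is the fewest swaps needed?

The minimum number of adjacent swaps to sort an array equals its inversion count, since every such swap removes exactly one inversion.
Count inversions — for each element, later elements that are smaller:
6: none → 0
10: none → 0
18: none → 0
19: none → 0
42: none → 0
50: 45 → 1
45: none → 0
51: none → 0
55: 54 → 1
54: none → 0
Total inversions: 0 + 0 + 0 + 0 + 0 + 1 + 0 + 0 + 1 + 0 = 2

2 swaps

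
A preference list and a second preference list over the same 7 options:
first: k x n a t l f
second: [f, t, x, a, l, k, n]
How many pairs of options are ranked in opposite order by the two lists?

15 pairs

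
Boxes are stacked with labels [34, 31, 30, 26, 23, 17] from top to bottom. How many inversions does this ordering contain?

15 inversions

Sweep left to right; for each value list the smaller values that follow it:
34 → 31, 30, 26, 23, 17 → 5
31 → 30, 26, 23, 17 → 4
30 → 26, 23, 17 → 3
26 → 23, 17 → 2
23 → 17 → 1
17 → none → 0
Sum: 5 + 4 + 3 + 2 + 1 + 0 = 15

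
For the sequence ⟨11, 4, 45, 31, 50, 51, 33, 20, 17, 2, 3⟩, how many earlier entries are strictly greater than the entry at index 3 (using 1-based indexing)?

0

The element at index 3 is 45.
Elements before it: 11, 4
None of them are larger than 45.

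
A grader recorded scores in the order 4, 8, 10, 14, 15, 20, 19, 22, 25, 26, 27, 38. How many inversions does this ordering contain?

Element-by-element contributions:
4 → none → 0
8 → none → 0
10 → none → 0
14 → none → 0
15 → none → 0
20 → 19 → 1
19 → none → 0
22 → none → 0
25 → none → 0
26 → none → 0
27 → none → 0
38 → none → 0
Sum: 0 + 0 + 0 + 0 + 0 + 1 + 0 + 0 + 0 + 0 + 0 + 0 = 1

There is 1 out-of-order pair.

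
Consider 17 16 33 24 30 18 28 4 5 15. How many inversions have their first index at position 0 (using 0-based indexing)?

The element at index 0 is 17.
Elements after it: 16, 33, 24, 30, 18, 28, 4, 5, 15
Those smaller than 17: 16, 4, 5, 15

4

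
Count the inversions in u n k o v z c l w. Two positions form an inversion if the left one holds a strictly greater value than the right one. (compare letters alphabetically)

For each element, count later entries that are smaller:
u → n, k, o, c, l → 5
n → k, c, l → 3
k → c → 1
o → c, l → 2
v → c, l → 2
z → c, l, w → 3
c → none → 0
l → none → 0
w → none → 0
Sum: 5 + 3 + 1 + 2 + 2 + 3 + 0 + 0 + 0 = 16

16 out-of-order pairs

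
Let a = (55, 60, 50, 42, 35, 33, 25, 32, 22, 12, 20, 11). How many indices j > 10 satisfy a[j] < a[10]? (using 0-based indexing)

The element at index 10 is 20.
Elements after it: 11
Those smaller than 20: 11

1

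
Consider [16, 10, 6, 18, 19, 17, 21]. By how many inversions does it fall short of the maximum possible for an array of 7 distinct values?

Maximum inversions for 7 distinct elements is C(7, 2) = 7·6/2 = 21.
Current inversions — for each element, count later smaller elements:
16: 2
10: 1
6: 0
18: 1
19: 1
17: 0
21: 0
Current total: 2 + 1 + 0 + 1 + 1 + 0 + 0 = 5
Shortfall: 21 − 5 = 16

16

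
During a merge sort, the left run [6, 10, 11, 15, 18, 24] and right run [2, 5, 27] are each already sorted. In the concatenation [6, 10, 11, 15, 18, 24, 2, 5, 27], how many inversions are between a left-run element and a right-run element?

12

Take each right-half value and tally the left-half values above it:
r = 2: 6, 10, 11, 15, 18, 24 → 6
r = 5: 6, 10, 11, 15, 18, 24 → 6
r = 27: none → 0
Cross-inversions: 6 + 6 + 0 = 12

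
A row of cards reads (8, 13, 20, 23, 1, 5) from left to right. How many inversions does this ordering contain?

8

Inversion pairs (indices are 0-based):
(0,4): 8 > 1
(0,5): 8 > 5
(1,4): 13 > 1
(1,5): 13 > 5
(2,4): 20 > 1
(2,5): 20 > 5
(3,4): 23 > 1
(3,5): 23 > 5
That's 8 pairs.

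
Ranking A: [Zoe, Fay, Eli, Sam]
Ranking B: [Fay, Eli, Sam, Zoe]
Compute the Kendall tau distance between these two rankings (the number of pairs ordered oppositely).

Discordant pairs: 3

Assign each item its position (1..4) in the first ordering, then rewrite the second ordering as that position sequence:
positions: Zoe→1, Fay→2, Eli→3, Sam→4
second ordering as positions: [2, 3, 4, 1]
Discordant pairs = inversions in this position sequence.
2: 1 → 1
3: 1 → 1
4: 1 → 1
1: 0
Total: 1 + 1 + 1 + 0 = 3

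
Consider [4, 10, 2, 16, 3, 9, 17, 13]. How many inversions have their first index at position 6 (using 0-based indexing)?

The element at index 6 is 17.
Elements after it: 13
Those smaller than 17: 13

1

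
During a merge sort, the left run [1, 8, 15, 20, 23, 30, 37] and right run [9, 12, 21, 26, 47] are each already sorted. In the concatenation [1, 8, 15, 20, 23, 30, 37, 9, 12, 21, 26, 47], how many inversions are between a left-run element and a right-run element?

For each element r of the right run, count left-run elements greater than r:
r = 9: 15, 20, 23, 30, 37 → 5
r = 12: 15, 20, 23, 30, 37 → 5
r = 21: 23, 30, 37 → 3
r = 26: 30, 37 → 2
r = 47: none → 0
Cross-inversions: 5 + 5 + 3 + 2 + 0 = 15

15 split inversions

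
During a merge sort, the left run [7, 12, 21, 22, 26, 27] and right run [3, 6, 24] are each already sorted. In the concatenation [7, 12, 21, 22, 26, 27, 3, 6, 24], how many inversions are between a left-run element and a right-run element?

Split inversions: 14

For each element r of the right run, count left-run elements greater than r:
r = 3: 7, 12, 21, 22, 26, 27 → 6
r = 6: 7, 12, 21, 22, 26, 27 → 6
r = 24: 26, 27 → 2
Cross-inversions: 6 + 6 + 2 = 14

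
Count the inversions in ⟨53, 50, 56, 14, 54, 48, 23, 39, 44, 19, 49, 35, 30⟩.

Sweep left to right; for each value list the smaller values that follow it:
53 → 50, 14, 48, 23, 39, 44, 19, 49, 35, 30 → 10
50 → 14, 48, 23, 39, 44, 19, 49, 35, 30 → 9
56 → 14, 54, 48, 23, 39, 44, 19, 49, 35, 30 → 10
14 → none → 0
54 → 48, 23, 39, 44, 19, 49, 35, 30 → 8
48 → 23, 39, 44, 19, 35, 30 → 6
23 → 19 → 1
39 → 19, 35, 30 → 3
44 → 19, 35, 30 → 3
19 → none → 0
49 → 35, 30 → 2
35 → 30 → 1
30 → none → 0
Sum: 10 + 9 + 10 + 0 + 8 + 6 + 1 + 3 + 3 + 0 + 2 + 1 + 0 = 53

53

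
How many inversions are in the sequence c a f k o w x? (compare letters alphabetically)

1 inversion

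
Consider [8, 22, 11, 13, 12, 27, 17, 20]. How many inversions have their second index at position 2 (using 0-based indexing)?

The element at index 2 is 11.
Elements before it: 8, 22
Those larger than 11: 22

1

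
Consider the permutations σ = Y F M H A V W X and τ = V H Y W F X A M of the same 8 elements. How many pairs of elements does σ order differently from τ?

14 discordant pairs

Assign each item its position (1..8) in the first ordering, then rewrite the second ordering as that position sequence:
positions: Y→1, F→2, M→3, H→4, A→5, V→6, W→7, X→8
second ordering as positions: [6, 4, 1, 7, 2, 8, 5, 3]
Discordant pairs = inversions in this position sequence.
6: 4, 1, 2, 5, 3 → 5
4: 1, 2, 3 → 3
1: 0
7: 2, 5, 3 → 3
2: 0
8: 5, 3 → 2
5: 3 → 1
3: 0
Total: 5 + 3 + 0 + 3 + 0 + 2 + 1 + 0 = 14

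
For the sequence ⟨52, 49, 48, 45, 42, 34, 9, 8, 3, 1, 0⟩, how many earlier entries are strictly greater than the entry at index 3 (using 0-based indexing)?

The element at index 3 is 45.
Elements before it: 52, 49, 48
Those larger than 45: 52, 49, 48

3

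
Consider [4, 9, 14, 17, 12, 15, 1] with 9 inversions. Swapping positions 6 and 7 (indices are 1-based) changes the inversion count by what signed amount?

-1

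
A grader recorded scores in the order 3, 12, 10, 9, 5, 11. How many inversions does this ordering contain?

Inversions: 7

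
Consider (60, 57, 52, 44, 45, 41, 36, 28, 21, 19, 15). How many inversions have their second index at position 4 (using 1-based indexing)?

3

The element at index 4 is 44.
Elements before it: 60, 57, 52
Those larger than 44: 60, 57, 52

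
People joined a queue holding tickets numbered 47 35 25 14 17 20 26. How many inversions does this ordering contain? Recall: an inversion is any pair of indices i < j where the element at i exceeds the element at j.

14

Sweep left to right; for each value list the smaller values that follow it:
47: 6
35: 5
25: 3
14: 0
17: 0
20: 0
26: 0
Sum: 6 + 5 + 3 + 0 + 0 + 0 + 0 = 14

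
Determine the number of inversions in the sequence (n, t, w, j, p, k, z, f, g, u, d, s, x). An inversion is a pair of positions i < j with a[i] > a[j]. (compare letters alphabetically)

Sweep left to right; for each value list the smaller values that follow it:
n → j, k, f, g, d → 5
t → j, p, k, f, g, d, s → 7
w → j, p, k, f, g, u, d, s → 8
j → f, g, d → 3
p → k, f, g, d → 4
k → f, g, d → 3
z → f, g, u, d, s, x → 6
f → d → 1
g → d → 1
u → d, s → 2
d → none → 0
s → none → 0
x → none → 0
Sum: 5 + 7 + 8 + 3 + 4 + 3 + 6 + 1 + 1 + 2 + 0 + 0 + 0 = 40

Out-of-order pairs: 40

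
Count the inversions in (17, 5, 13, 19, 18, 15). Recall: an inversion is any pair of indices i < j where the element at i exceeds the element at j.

6

Listing every pair i<j with a[i]>a[j] (using 0-based positions):
(0,1): 17 > 5
(0,2): 17 > 13
(0,5): 17 > 15
(3,4): 19 > 18
(3,5): 19 > 15
(4,5): 18 > 15
That's 6 pairs.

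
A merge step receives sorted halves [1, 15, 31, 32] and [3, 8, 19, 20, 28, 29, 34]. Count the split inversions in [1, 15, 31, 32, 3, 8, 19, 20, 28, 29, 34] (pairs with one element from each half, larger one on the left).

For each element r of the right run, count left-run elements greater than r:
r = 3: 15, 31, 32 → 3
r = 8: 15, 31, 32 → 3
r = 19: 31, 32 → 2
r = 20: 31, 32 → 2
r = 28: 31, 32 → 2
r = 29: 31, 32 → 2
r = 34: none → 0
Cross-inversions: 3 + 3 + 2 + 2 + 2 + 2 + 0 = 14

14 cross-inversions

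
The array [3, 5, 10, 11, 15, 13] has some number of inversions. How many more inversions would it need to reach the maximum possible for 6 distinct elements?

Maximum inversions for 6 distinct elements is C(6, 2) = 6·5/2 = 15.
Current inversions — for each element, count later smaller elements:
3: 0
5: 0
10: 0
11: 0
15: 1
13: 0
Current total: 0 + 0 + 0 + 0 + 1 + 0 = 1
Shortfall: 15 − 1 = 14

14 inversions short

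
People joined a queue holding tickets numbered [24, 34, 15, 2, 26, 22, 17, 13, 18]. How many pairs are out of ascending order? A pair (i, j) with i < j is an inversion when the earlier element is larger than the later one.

23

Sweep left to right; for each value list the smaller values that follow it:
24 → 15, 2, 22, 17, 13, 18 → 6
34 → 15, 2, 26, 22, 17, 13, 18 → 7
15 → 2, 13 → 2
2 → none → 0
26 → 22, 17, 13, 18 → 4
22 → 17, 13, 18 → 3
17 → 13 → 1
13 → none → 0
18 → none → 0
Sum: 6 + 7 + 2 + 0 + 4 + 3 + 1 + 0 + 0 = 23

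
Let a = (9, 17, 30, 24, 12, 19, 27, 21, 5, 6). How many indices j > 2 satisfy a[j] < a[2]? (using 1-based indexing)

3

The element at index 2 is 17.
Elements after it: 30, 24, 12, 19, 27, 21, 5, 6
Those smaller than 17: 12, 5, 6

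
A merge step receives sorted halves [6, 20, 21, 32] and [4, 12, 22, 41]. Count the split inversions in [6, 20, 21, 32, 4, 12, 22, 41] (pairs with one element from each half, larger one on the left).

8

For each element r of the right run, count left-run elements greater than r:
r = 4: 6, 20, 21, 32 → 4
r = 12: 20, 21, 32 → 3
r = 22: 32 → 1
r = 41: none → 0
Cross-inversions: 4 + 3 + 1 + 0 = 8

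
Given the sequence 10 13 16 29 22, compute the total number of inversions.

There is 1 out-of-order pair.

Listing every pair i<j with a[i]>a[j] (using 1-based positions):
(4,5): 29 > 22
That's 1 pair.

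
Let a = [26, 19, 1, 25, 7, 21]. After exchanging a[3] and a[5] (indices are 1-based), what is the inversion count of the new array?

Positions 3 and 5 hold 1 and 7; after swapping, the array is [26, 19, 7, 25, 1, 21].
Element-by-element contributions:
26: 5
19: 2
7: 1
25: 2
1: 0
21: 0
Sum: 5 + 2 + 1 + 2 + 0 + 0 = 10

10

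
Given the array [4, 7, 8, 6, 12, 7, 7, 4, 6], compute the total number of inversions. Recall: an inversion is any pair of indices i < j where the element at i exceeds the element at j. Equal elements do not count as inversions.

There are 17 out-of-order pairs.

Count, for each position, how many later elements it exceeds:
4: 0
7: 3
8: 5
6: 1
12: 4
7: 2
7: 2
4: 0
6: 0
Sum: 0 + 3 + 5 + 1 + 4 + 2 + 2 + 0 + 0 = 17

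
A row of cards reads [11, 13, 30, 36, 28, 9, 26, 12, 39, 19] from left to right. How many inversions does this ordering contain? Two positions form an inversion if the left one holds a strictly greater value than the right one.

20 inversions

Sweep left to right; for each value list the smaller values that follow it:
11 → 9 → 1
13 → 9, 12 → 2
30 → 28, 9, 26, 12, 19 → 5
36 → 28, 9, 26, 12, 19 → 5
28 → 9, 26, 12, 19 → 4
9 → none → 0
26 → 12, 19 → 2
12 → none → 0
39 → 19 → 1
19 → none → 0
Sum: 1 + 2 + 5 + 5 + 4 + 0 + 2 + 0 + 1 + 0 = 20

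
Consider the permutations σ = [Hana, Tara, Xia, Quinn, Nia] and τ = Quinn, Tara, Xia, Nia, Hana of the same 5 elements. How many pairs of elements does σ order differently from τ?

Assign each item its position (1..5) in the first ordering, then rewrite the second ordering as that position sequence:
positions: Hana→1, Tara→2, Xia→3, Quinn→4, Nia→5
second ordering as positions: [4, 2, 3, 5, 1]
Discordant pairs = inversions in this position sequence.
4: 2, 3, 1 → 3
2: 1 → 1
3: 1 → 1
5: 1 → 1
1: 0
Total: 3 + 1 + 1 + 1 + 0 = 6

6 discordant pairs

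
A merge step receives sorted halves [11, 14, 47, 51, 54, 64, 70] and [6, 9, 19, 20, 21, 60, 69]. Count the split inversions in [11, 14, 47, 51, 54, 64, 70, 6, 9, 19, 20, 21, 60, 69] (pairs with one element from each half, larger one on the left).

Take each right-half value and tally the left-half values above it:
r = 6: 11, 14, 47, 51, 54, 64, 70 → 7
r = 9: 11, 14, 47, 51, 54, 64, 70 → 7
r = 19: 47, 51, 54, 64, 70 → 5
r = 20: 47, 51, 54, 64, 70 → 5
r = 21: 47, 51, 54, 64, 70 → 5
r = 60: 64, 70 → 2
r = 69: 70 → 1
Cross-inversions: 7 + 7 + 5 + 5 + 5 + 2 + 1 = 32

Split inversions: 32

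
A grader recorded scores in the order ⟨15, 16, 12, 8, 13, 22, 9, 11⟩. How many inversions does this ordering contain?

For each element, count later entries that are smaller:
15 → 12, 8, 13, 9, 11 → 5
16 → 12, 8, 13, 9, 11 → 5
12 → 8, 9, 11 → 3
8 → none → 0
13 → 9, 11 → 2
22 → 9, 11 → 2
9 → none → 0
11 → none → 0
Sum: 5 + 5 + 3 + 0 + 2 + 2 + 0 + 0 = 17

17 inversions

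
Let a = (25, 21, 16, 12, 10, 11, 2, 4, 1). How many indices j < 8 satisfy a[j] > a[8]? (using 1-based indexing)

6

The element at index 8 is 4.
Elements before it: 25, 21, 16, 12, 10, 11, 2
Those larger than 4: 25, 21, 16, 12, 10, 11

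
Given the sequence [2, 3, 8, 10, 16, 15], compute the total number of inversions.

1 out-of-order pair

Out-of-order index pairs (0-indexed):
(4,5): 16 > 15
That's 1 pair.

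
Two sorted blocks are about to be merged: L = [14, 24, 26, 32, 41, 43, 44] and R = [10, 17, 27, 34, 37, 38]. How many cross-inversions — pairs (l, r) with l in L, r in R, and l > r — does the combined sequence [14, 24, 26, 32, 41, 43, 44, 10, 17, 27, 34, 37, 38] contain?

Cross-inversions: 26

Take each right-half value and tally the left-half values above it:
r = 10: 14, 24, 26, 32, 41, 43, 44 → 7
r = 17: 24, 26, 32, 41, 43, 44 → 6
r = 27: 32, 41, 43, 44 → 4
r = 34: 41, 43, 44 → 3
r = 37: 41, 43, 44 → 3
r = 38: 41, 43, 44 → 3
Cross-inversions: 7 + 6 + 4 + 3 + 3 + 3 = 26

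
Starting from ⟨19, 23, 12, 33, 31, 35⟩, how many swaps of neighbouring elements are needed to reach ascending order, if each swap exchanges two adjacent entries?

Minimum adjacent swaps = number of inversions (each swap of adjacent out-of-order elements removes one inversion and no swap can remove more).
Count inversions — for each element, later elements that are smaller:
19: 12 → 1
23: 12 → 1
12: none → 0
33: 31 → 1
31: none → 0
35: none → 0
Total inversions: 1 + 1 + 0 + 1 + 0 + 0 = 3

3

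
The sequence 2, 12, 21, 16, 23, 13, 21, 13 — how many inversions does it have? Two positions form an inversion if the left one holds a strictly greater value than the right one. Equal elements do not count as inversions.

Count, for each position, how many later elements it exceeds:
2 → none → 0
12 → none → 0
21 → 16, 13, 13 → 3
16 → 13, 13 → 2
23 → 13, 21, 13 → 3
13 → none → 0
21 → 13 → 1
13 → none → 0
Sum: 0 + 0 + 3 + 2 + 3 + 0 + 1 + 0 = 9

9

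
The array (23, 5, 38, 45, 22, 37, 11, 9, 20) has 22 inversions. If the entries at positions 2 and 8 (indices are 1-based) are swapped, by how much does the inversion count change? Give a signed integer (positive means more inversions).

Positions 2 and 8 hold 5 and 9; after swapping, the array is [23, 9, 38, 45, 22, 37, 11, 5, 20].
Element-by-element contributions:
23: 5
9: 1
38: 5
45: 5
22: 3
37: 3
11: 1
5: 0
20: 0
Sum: 5 + 1 + 5 + 5 + 3 + 3 + 1 + 0 + 0 = 23
Change: 23 − 22 = +1

+1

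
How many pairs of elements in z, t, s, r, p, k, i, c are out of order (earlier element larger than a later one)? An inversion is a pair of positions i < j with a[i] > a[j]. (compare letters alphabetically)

Sweep left to right; for each value list the smaller values that follow it:
z → t, s, r, p, k, i, c → 7
t → s, r, p, k, i, c → 6
s → r, p, k, i, c → 5
r → p, k, i, c → 4
p → k, i, c → 3
k → i, c → 2
i → c → 1
c → none → 0
Sum: 7 + 6 + 5 + 4 + 3 + 2 + 1 + 0 = 28

28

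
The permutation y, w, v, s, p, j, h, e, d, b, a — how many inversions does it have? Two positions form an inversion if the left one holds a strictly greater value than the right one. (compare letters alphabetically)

Count, for each position, how many later elements it exceeds:
y: 10
w: 9
v: 8
s: 7
p: 6
j: 5
h: 4
e: 3
d: 2
b: 1
a: 0
Sum: 10 + 9 + 8 + 7 + 6 + 5 + 4 + 3 + 2 + 1 + 0 = 55

55 inversions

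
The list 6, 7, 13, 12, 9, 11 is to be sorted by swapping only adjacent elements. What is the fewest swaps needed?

5

The minimum number of adjacent swaps to sort an array equals its inversion count, since every such swap removes exactly one inversion.
Count inversions — for each element, later elements that are smaller:
6: none → 0
7: none → 0
13: 12, 9, 11 → 3
12: 9, 11 → 2
9: none → 0
11: none → 0
Total inversions: 0 + 0 + 3 + 2 + 0 + 0 = 5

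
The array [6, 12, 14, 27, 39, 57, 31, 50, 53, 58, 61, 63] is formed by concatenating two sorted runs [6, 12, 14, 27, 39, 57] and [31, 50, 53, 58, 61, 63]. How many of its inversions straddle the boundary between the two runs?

Split inversions: 4

For each element r of the right run, count left-run elements greater than r:
r = 31: 39, 57 → 2
r = 50: 57 → 1
r = 53: 57 → 1
r = 58: none → 0
r = 61: none → 0
r = 63: none → 0
Cross-inversions: 2 + 1 + 1 + 0 + 0 + 0 = 4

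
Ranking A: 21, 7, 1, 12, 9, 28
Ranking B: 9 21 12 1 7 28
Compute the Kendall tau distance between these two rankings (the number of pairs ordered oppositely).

Assign each item its position (1..6) in the first ordering, then rewrite the second ordering as that position sequence:
positions: 21→1, 7→2, 1→3, 12→4, 9→5, 28→6
second ordering as positions: [5, 1, 4, 3, 2, 6]
Discordant pairs = inversions in this position sequence.
5: 1, 4, 3, 2 → 4
1: 0
4: 3, 2 → 2
3: 2 → 1
2: 0
6: 0
Total: 4 + 0 + 2 + 1 + 0 + 0 = 7

7 discordant pairs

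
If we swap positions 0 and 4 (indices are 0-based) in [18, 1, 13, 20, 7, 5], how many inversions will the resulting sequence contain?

Positions 0 and 4 hold 18 and 7; after swapping, the array is [7, 1, 13, 20, 18, 5].
Sweep left to right; for each value list the smaller values that follow it:
7 → 1, 5 → 2
1 → none → 0
13 → 5 → 1
20 → 18, 5 → 2
18 → 5 → 1
5 → none → 0
Sum: 2 + 0 + 1 + 2 + 1 + 0 = 6

Inversions: 6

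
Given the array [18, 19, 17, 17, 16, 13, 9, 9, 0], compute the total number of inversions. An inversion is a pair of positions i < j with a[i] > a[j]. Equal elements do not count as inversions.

Sweep left to right; for each value list the smaller values that follow it:
18 → 17, 17, 16, 13, 9, 9, 0 → 7
19 → 17, 17, 16, 13, 9, 9, 0 → 7
17 → 16, 13, 9, 9, 0 → 5
17 → 16, 13, 9, 9, 0 → 5
16 → 13, 9, 9, 0 → 4
13 → 9, 9, 0 → 3
9 → 0 → 1
9 → 0 → 1
0 → none → 0
Sum: 7 + 7 + 5 + 5 + 4 + 3 + 1 + 1 + 0 = 33

33 inversions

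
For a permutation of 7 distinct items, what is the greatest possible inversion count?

Inversions: 21

A reversed (strictly descending) arrangement makes every pair an inversion, giving C(7, 2) inversions.
C(7, 2) = 7·6/2 = 21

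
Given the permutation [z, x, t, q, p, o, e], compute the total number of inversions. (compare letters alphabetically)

21 out-of-order pairs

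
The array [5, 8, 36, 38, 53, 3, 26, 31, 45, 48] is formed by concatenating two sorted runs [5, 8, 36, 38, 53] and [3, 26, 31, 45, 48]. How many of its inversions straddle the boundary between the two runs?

Cross-inversions: 13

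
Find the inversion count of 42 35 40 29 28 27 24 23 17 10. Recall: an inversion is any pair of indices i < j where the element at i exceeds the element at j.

Inversions: 44

Element-by-element contributions:
42: 9
35: 7
40: 7
29: 6
28: 5
27: 4
24: 3
23: 2
17: 1
10: 0
Sum: 9 + 7 + 7 + 6 + 5 + 4 + 3 + 2 + 1 + 0 = 44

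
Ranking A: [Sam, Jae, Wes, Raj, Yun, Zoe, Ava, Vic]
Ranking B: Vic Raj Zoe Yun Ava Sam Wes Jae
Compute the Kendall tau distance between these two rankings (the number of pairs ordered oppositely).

Assign each item its position (1..8) in the first ordering, then rewrite the second ordering as that position sequence:
positions: Sam→1, Jae→2, Wes→3, Raj→4, Yun→5, Zoe→6, Ava→7, Vic→8
second ordering as positions: [8, 4, 6, 5, 7, 1, 3, 2]
Discordant pairs = inversions in this position sequence.
8: 4, 6, 5, 7, 1, 3, 2 → 7
4: 1, 3, 2 → 3
6: 5, 1, 3, 2 → 4
5: 1, 3, 2 → 3
7: 1, 3, 2 → 3
1: 0
3: 2 → 1
2: 0
Total: 7 + 3 + 4 + 3 + 3 + 0 + 1 + 0 = 21

21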